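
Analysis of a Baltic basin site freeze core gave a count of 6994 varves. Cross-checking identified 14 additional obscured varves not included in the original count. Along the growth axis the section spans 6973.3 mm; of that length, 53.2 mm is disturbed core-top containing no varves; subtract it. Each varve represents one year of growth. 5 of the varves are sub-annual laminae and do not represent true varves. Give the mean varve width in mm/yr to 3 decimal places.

0.988 mm/yr

After corrections the count is 6994 − 5 + 14 = 7003 varves.
Removing the 53.2 mm offcut leaves 6973.3 − 53.2 = 6920.1 mm.
6920.1 mm over 7003 years gives 6920.1 / 7003 ≈ 0.988 mm/yr.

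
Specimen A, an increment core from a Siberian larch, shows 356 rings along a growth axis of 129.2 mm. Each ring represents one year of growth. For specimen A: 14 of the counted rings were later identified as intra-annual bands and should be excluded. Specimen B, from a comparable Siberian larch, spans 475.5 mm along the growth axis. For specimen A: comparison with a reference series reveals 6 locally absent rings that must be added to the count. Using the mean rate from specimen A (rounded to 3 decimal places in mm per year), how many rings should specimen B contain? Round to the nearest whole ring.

1282 rings

Specimen A: adjusted count: 356 − 14 + 6 = 348 rings.
A: Mean rate = 129.2 mm / 348 years ≈ 0.371 mm/yr.
B spans 475.5 / 0.371 = 1281.67 years ≈ 1282 rings.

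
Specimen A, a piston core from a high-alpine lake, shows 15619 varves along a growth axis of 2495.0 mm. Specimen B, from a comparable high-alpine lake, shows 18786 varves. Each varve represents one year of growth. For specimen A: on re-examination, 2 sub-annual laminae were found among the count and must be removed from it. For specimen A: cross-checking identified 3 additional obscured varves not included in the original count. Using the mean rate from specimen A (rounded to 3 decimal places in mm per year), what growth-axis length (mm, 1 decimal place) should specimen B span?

3005.8 mm

Specimen A: adjusted count: 15619 − 2 + 3 = 15620 varves.
A: 2495.0 mm over 15620 years gives 2495.0 / 15620 ≈ 0.160 mm per year.
B's length ≈ 0.160 × 18786 = 3005.8 mm.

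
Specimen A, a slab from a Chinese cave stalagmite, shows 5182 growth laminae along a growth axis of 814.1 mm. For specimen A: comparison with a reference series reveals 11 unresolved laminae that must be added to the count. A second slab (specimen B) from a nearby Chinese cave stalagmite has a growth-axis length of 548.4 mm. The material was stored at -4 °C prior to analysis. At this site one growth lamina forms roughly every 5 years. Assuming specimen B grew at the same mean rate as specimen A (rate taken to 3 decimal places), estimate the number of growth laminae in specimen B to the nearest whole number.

3538 growth laminae

Specimen A: after corrections the count is 5182 + 11 = 5193 growth laminae.
Specimen A: 5193 growth laminae at 5 years each span 5193 × 5 = 25965 years.
A: Extension rate ≈ 814.1 / 25965 = 0.031 mm/yr.
B spans 548.4 / 0.031 = 17690.32 years; at 5 years per growth lamina that is 17690.32 / 5 ≈ 3538 growth laminae.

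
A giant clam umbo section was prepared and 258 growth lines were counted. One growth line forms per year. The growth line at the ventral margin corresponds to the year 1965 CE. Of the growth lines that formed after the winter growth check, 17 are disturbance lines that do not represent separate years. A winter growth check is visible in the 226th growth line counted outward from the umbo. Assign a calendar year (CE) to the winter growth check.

1950 CE

258 − 226 = 32 growth lines lie beyond the winter growth check toward the ventral margin.
Removing the 17 false growth lines leaves 32 − 17 = 15 true growth lines beyond the winter growth check.
1965 − 15 = 1950 CE.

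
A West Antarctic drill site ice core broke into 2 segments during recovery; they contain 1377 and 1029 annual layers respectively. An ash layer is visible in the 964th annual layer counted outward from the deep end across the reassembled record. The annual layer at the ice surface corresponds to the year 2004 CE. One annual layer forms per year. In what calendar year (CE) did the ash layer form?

562 CE

Total annual layers = 1377 + 1029 = 2406.
2406 − 964 = 1442 annual layers lie beyond the ash layer toward the ice surface.
Counting back 1442 years from 2004 CE places the ash layer in 2004 − 1442 = 562 CE.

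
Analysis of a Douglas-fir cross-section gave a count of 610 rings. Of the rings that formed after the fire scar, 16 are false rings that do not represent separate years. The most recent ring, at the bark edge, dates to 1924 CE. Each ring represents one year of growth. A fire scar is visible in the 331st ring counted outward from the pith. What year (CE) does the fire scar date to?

1661 CE

610 − 331 = 279 rings lie beyond the fire scar toward the bark edge.
279 − 16 false = 263 true rings after the fire scar.
The ring at the bark edge is 1924 CE, so the fire scar dates to 1924 − 263 = 1661 CE.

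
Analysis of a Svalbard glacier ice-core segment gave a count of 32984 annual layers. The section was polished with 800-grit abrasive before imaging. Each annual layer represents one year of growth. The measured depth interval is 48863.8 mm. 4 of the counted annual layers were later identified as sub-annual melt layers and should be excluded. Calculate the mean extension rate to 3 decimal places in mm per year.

1.482 mm per year

Adjusted count: 32984 − 4 = 32980 annual layers.
Mean rate = 48863.8 mm / 32980 years ≈ 1.482 mm per year.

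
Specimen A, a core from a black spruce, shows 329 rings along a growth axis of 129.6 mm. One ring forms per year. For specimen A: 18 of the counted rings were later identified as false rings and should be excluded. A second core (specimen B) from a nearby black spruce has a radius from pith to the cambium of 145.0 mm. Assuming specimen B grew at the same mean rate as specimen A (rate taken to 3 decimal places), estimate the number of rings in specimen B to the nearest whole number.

348 rings

Specimen A: true ring count = 329 − 18 = 311.
A: 129.6 mm over 311 years gives 129.6 / 311 ≈ 0.417 mm/year.
Specimen B: 145.0 mm / 0.417 mm per year = 347.72 years ≈ 348 rings.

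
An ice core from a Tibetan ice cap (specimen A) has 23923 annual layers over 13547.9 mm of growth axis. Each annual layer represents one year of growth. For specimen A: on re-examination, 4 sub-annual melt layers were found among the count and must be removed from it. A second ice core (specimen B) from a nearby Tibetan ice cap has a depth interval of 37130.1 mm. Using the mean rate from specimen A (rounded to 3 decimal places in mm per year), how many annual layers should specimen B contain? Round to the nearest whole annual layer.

Specimen A: after corrections the count is 23923 − 4 = 23919 annual layers.
A: Mean rate = 13547.9 mm / 23919 years ≈ 0.566 mm/year.
Specimen B: 37130.1 mm / 0.566 mm per year = 65600.88 years ≈ 65601 annual layers.

65601 annual layers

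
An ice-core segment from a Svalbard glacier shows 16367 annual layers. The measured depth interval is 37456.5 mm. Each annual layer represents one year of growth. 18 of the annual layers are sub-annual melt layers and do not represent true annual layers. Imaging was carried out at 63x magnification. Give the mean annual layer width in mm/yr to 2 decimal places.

True annual layer count = 16367 − 18 = 16349.
37456.5 mm over 16349 years gives 37456.5 / 16349 ≈ 2.29 mm/yr.

2.29 mm/yr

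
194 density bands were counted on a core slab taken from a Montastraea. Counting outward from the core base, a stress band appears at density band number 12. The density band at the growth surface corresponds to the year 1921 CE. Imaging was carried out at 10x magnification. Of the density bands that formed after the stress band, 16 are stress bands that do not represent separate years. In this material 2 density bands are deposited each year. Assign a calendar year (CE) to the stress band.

1838 CE

Between density band 12 and the growth surface there are 194 − 12 = 182 density bands.
182 − 16 false = 166 true density bands after the stress band.
With 2 density bands per year, 166 / 2 = 83 years.
Counting back 83 years from 1921 CE places the stress band in 1921 − 83 = 1838 CE.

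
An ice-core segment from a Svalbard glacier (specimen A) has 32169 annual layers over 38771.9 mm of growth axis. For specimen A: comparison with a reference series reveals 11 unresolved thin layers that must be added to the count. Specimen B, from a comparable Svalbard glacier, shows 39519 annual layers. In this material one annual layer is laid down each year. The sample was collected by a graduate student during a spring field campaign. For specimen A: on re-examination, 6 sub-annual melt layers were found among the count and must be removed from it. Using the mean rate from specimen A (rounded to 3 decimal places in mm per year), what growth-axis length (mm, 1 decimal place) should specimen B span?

Specimen A: adjusted count: 32169 − 6 + 11 = 32174 annual layers.
A: 38771.9 mm over 32174 years gives 38771.9 / 32174 ≈ 1.205 mm/year.
B's length ≈ 1.205 × 39519 = 47620.4 mm.

47620.4 mm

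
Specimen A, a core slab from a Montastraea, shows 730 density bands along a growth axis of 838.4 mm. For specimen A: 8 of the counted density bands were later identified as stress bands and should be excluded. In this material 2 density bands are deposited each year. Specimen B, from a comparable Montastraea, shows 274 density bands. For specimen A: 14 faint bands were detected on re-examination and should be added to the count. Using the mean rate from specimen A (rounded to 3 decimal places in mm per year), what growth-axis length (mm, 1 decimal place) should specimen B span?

Specimen A: after corrections the count is 730 − 8 + 14 = 736 density bands.
Specimen A: 736 density bands at 2 per year is 736 / 2 = 368 years.
A: Extension rate ≈ 838.4 / 368 = 2.278 mm per year.
Specimen B: with 2 density bands per year, 274 / 2 = 137 years. Length of B = 2.278 × 137 = 312.1 mm.

312.1 mm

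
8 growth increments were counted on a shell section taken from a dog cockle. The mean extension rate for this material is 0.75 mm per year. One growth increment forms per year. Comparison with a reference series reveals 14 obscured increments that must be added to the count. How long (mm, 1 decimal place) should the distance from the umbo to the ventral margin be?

Adjusted count: 8 + 14 = 22 growth increments.
Predicted length = 0.75 mm/year × 22 years = 16.5 mm.

16.5 mm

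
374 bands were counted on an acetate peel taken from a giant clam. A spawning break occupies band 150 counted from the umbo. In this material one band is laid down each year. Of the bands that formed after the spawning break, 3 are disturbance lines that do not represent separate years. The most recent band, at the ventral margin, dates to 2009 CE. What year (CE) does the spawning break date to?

Between band 150 and the ventral margin there are 374 − 150 = 224 bands.
Excluding 3 false bands: 224 − 3 = 221.
Counting back 221 years from 2009 CE places the spawning break in 2009 − 221 = 1788 CE.

1788 CE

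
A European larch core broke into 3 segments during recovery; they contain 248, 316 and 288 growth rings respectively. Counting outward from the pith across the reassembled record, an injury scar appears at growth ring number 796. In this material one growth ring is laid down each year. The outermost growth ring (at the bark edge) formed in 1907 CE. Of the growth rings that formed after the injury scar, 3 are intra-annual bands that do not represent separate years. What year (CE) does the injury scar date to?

1854 CE

Total growth rings = 248 + 316 + 288 = 852.
The injury scar sits at growth ring 796 from the pith, so 852 − 796 = 56 growth rings formed after it.
Excluding 3 false growth rings: 56 − 3 = 53.
1907 − 53 = 1854 CE.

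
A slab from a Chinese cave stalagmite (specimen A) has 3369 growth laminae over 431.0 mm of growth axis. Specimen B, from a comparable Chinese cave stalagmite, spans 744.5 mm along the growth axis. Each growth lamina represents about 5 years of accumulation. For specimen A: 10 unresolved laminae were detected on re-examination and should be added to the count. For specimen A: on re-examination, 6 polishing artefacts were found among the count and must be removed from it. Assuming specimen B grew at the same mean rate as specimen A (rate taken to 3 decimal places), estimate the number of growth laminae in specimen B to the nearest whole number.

Specimen A: adjusted count: 3369 − 6 + 10 = 3373 growth laminae.
Specimen A: multiplying by 5 years per growth lamina: 3373 × 5 = 16865 years.
A: 431.0 mm over 16865 years gives 431.0 / 16865 ≈ 0.026 mm per year.
Specimen B: 744.5 mm / 0.026 mm per year = 28634.62 years; at 5 years per growth lamina that is 28634.62 / 5 ≈ 5727 growth laminae.

5727 growth laminae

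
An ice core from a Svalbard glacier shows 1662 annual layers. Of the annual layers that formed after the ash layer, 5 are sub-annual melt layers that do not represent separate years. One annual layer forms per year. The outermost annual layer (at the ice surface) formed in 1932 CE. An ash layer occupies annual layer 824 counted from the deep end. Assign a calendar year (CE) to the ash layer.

1099 CE

1662 − 824 = 838 annual layers lie beyond the ash layer toward the ice surface.
Excluding 5 false annual layers: 838 − 5 = 833.
The annual layer at the ice surface is 1932 CE, so the ash layer dates to 1932 − 833 = 1099 CE.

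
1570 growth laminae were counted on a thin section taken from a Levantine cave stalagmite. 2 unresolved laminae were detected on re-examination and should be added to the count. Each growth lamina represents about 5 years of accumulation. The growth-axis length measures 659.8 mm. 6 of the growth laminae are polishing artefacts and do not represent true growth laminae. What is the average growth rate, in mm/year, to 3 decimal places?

True growth lamina count = 1570 − 6 + 2 = 1566.
1566 growth laminae at 5 years each span 1566 × 5 = 7830 years.
659.8 mm over 7830 years gives 659.8 / 7830 ≈ 0.084 mm/year.

0.084 mm/year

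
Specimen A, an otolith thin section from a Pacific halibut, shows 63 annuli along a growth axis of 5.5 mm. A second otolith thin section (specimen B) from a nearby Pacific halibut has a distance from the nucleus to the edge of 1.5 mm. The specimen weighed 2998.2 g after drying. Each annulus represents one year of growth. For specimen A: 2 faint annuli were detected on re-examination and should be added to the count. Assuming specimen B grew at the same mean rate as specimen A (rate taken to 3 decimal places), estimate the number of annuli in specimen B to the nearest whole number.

Specimen A: correcting the raw count gives 63 + 2 = 65 true annuli.
A: 5.5 mm over 65 years gives 5.5 / 65 ≈ 0.085 mm/yr.
For B, 1.5 / 0.085 = 17.65 years ≈ 18 annuli.

18 annuli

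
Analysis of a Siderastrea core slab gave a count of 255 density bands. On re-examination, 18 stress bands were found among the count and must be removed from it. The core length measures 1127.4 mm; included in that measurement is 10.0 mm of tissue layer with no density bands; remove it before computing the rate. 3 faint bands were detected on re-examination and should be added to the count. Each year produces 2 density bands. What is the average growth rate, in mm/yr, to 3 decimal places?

9.312 mm/yr

Correcting the raw count gives 255 − 18 + 3 = 240 true density bands.
Dividing by 2 density bands per year: 240 / 2 = 120 years.
The growth record spans 1127.4 − 10.0 = 1117.4 mm.
Extension rate ≈ 1117.4 / 120 = 9.312 mm/yr.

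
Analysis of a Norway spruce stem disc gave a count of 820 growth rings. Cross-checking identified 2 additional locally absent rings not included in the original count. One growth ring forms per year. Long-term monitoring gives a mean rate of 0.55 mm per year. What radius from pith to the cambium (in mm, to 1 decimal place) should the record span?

After corrections the count is 820 + 2 = 822 growth rings.
Length ≈ 0.55 × 822 = 452.1 mm.

452.1 mm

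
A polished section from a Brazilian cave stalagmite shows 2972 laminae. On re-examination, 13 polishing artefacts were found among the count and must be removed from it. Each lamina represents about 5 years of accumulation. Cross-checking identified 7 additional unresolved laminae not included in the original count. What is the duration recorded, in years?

True lamina count = 2972 − 13 + 7 = 2966.
2966 laminae at 5 years each span 2966 × 5 = 14830 years.

14830 yr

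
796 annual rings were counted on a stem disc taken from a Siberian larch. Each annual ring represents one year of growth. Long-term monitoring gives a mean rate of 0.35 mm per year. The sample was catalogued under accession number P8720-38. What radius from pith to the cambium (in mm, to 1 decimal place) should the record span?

278.6 mm

796 years of growth are recorded.
Length ≈ 0.35 × 796 = 278.6 mm.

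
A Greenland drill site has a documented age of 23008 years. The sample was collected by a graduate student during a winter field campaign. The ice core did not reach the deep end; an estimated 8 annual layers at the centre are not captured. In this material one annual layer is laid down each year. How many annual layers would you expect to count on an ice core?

23000 annual layers

Expected annual layers over 23008 years: 23008.
23008 − 8 missed = 23000 annual layers expected in the prepared section.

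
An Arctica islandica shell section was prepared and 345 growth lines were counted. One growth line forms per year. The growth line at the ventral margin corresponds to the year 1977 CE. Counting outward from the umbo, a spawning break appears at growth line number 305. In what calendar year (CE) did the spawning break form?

Between growth line 305 and the ventral margin there are 345 − 305 = 40 growth lines.
1977 − 40 = 1937 CE.

1937 CE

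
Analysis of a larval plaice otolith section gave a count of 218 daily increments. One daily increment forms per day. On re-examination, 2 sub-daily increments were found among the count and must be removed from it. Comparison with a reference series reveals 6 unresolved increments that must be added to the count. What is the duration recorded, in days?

222 days

Correcting the raw count gives 218 − 2 + 6 = 222 true daily increments.
One daily increment per day makes the duration 222 days.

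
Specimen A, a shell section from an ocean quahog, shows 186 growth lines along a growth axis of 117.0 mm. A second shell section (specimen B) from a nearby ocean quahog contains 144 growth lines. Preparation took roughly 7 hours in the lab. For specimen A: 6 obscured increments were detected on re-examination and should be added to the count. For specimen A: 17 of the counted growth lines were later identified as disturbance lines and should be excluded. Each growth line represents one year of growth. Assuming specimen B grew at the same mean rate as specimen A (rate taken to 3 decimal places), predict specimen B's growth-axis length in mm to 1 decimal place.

96.3 mm

Specimen A: after corrections the count is 186 − 17 + 6 = 175 growth lines.
A: 117.0 mm over 175 years gives 117.0 / 175 ≈ 0.669 mm/year.
Length of B = 0.669 × 144 = 96.3 mm.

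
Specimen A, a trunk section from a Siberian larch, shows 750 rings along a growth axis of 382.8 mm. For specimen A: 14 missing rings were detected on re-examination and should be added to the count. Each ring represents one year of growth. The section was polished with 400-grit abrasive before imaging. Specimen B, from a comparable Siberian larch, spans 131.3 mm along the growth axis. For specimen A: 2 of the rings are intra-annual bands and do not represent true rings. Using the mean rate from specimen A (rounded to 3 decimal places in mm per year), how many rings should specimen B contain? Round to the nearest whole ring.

Specimen A: correcting the raw count gives 750 − 2 + 14 = 762 true rings.
A: Mean rate = 382.8 mm / 762 years ≈ 0.502 mm/year.
Specimen B: 131.3 mm / 0.502 mm per year = 261.55 years ≈ 262 rings.

262 rings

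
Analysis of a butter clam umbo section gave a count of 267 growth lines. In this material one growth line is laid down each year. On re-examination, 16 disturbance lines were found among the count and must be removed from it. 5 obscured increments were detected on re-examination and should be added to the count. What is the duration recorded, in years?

256 years

After corrections the count is 267 − 16 + 5 = 256 growth lines.
With a one-to-one growth line periodicity this is 256 years.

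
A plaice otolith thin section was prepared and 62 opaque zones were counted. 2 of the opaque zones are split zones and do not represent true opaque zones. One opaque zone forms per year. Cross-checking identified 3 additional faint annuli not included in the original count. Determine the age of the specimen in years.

63 yr

Correcting the raw count gives 62 − 2 + 3 = 63 true opaque zones.
At one opaque zone per year, that is 63 years.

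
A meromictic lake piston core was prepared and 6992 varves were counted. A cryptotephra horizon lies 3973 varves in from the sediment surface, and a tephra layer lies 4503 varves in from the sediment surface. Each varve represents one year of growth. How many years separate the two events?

Separation: 4503 − 3973 = 530 varves.
One varve per year makes the interval 530 years.

530 yr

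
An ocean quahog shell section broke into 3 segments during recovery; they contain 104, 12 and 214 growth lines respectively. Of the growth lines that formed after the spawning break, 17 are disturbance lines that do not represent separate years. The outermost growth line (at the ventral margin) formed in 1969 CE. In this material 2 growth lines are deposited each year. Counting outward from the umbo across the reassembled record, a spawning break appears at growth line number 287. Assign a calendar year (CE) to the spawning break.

Total growth lines = 104 + 12 + 214 = 330.
Between growth line 287 and the ventral margin there are 330 − 287 = 43 growth lines.
Removing the 17 false growth lines leaves 43 − 17 = 26 true growth lines beyond the spawning break.
26 growth lines at 2 per year is 26 / 2 = 13 years.
Counting back 13 years from 1969 CE places the spawning break in 1969 − 13 = 1956 CE.

1956 CE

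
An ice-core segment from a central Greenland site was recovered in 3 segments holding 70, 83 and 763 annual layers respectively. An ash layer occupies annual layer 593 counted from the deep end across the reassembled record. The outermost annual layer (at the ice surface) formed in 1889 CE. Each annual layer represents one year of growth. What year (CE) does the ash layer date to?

Total annual layers = 70 + 83 + 763 = 916.
Between annual layer 593 and the ice surface there are 916 − 593 = 323 annual layers.
1889 − 323 = 1566 CE.

1566 CE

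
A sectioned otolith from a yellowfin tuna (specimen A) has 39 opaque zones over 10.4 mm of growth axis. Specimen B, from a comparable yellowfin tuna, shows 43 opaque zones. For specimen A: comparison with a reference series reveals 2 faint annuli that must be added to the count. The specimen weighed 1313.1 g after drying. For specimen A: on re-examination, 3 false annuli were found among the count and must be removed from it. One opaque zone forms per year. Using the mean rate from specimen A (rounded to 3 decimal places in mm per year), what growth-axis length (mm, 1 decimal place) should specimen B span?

11.8 mm

Specimen A: correcting the raw count gives 39 − 3 + 2 = 38 true opaque zones.
A: 10.4 mm over 38 years gives 10.4 / 38 ≈ 0.274 mm per year.
B's length ≈ 0.274 × 43 = 11.8 mm.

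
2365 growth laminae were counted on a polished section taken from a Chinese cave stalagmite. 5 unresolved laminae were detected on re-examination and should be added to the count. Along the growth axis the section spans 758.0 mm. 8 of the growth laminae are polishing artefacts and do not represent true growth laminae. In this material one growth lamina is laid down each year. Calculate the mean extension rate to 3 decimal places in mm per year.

0.321 mm per year

Correcting the raw count gives 2365 − 8 + 5 = 2362 true growth laminae.
Mean rate = 758.0 mm / 2362 years ≈ 0.321 mm per year.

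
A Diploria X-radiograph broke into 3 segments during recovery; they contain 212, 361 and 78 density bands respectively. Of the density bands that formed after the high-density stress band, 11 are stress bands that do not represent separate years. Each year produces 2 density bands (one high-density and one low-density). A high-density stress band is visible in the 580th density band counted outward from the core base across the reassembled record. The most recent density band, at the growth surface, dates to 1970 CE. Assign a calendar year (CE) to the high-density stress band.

Total density bands = 212 + 361 + 78 = 651.
The high-density stress band sits at density band 580 from the core base, so 651 − 580 = 71 density bands formed after it.
71 − 11 false = 60 true density bands after the high-density stress band.
60 density bands at 2 per year is 60 / 2 = 30 years.
The density band at the growth surface is 1970 CE, so the high-density stress band dates to 1970 − 30 = 1940 CE.

1940 CE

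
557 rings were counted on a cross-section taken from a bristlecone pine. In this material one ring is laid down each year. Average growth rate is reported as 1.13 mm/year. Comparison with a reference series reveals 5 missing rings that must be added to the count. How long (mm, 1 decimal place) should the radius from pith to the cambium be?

635.1 mm

Adjusted count: 557 + 5 = 562 rings.
562 years at 1.13 mm/year gives 1.13 × 562 = 635.1 mm.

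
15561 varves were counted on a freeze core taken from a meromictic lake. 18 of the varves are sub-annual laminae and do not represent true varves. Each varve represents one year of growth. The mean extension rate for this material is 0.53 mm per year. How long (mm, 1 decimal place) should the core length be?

After corrections the count is 15561 − 18 = 15543 varves.
Length ≈ 0.53 × 15543 = 8237.8 mm.

8237.8 mm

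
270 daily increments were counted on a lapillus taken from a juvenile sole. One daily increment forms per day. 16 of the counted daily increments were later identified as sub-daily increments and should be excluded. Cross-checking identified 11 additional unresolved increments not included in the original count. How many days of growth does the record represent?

After corrections the count is 270 − 16 + 11 = 265 daily increments.
With a one-to-one daily increment periodicity this is 265 days.

265 d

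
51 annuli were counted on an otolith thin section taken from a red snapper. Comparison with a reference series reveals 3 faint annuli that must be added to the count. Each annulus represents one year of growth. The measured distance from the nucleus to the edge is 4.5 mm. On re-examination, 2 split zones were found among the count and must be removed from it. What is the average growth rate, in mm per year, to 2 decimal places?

0.09 mm per year

Adjusted count: 51 − 2 + 3 = 52 annuli.
Extension rate ≈ 4.5 / 52 = 0.09 mm per year.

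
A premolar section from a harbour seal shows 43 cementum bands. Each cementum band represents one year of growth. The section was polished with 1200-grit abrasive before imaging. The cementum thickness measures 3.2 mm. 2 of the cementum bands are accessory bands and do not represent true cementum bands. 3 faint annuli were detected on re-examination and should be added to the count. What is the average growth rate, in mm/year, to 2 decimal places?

True cementum band count = 43 − 2 + 3 = 44.
Mean rate = 3.2 mm / 44 years ≈ 0.07 mm/year.

0.07 mm/year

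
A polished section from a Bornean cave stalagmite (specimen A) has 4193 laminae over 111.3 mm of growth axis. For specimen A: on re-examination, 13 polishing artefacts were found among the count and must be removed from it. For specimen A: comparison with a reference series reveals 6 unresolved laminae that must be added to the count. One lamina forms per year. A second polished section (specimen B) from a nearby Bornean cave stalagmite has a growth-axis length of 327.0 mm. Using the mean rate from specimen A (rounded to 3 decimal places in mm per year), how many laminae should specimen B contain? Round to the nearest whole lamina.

12111 laminae

Specimen A: after corrections the count is 4193 − 13 + 6 = 4186 laminae.
A: Extension rate ≈ 111.3 / 4186 = 0.027 mm/yr.
Specimen B: 327.0 mm / 0.027 mm per year = 12111.11 years ≈ 12111 laminae.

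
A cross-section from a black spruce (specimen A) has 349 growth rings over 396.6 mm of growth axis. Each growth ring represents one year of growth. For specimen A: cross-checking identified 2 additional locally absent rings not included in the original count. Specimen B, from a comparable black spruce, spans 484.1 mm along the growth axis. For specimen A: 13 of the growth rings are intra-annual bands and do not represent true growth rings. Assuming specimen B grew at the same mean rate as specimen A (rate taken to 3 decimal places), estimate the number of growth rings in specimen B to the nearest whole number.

413 growth rings

Specimen A: correcting the raw count gives 349 − 13 + 2 = 338 true growth rings.
A: Mean rate = 396.6 mm / 338 years ≈ 1.173 mm per year.
For B, 484.1 / 1.173 = 412.70 years ≈ 413 growth rings.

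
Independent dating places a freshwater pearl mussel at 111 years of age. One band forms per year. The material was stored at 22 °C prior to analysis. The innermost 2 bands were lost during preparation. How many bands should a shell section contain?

109 bands

One band per year gives 111 bands over 111 years.
Less the 2 uncaptured bands: 111 − 2 = 109.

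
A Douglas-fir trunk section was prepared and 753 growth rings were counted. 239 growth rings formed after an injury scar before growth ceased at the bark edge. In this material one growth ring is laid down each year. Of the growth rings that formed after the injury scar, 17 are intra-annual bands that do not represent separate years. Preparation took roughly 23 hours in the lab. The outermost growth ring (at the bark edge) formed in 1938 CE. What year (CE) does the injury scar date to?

1716 CE

239 growth rings formed after the injury scar.
Excluding 17 false growth rings: 239 − 17 = 222.
Counting back 222 years from 1938 CE places the injury scar in 1938 − 222 = 1716 CE.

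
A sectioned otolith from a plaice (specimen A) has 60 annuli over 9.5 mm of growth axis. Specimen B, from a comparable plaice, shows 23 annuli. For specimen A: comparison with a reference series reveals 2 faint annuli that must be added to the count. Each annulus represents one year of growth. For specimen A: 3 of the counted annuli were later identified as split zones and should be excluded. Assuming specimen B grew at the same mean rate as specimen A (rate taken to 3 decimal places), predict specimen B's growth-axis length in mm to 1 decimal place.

3.7 mm

Specimen A: correcting the raw count gives 60 − 3 + 2 = 59 true annuli.
A: Mean rate = 9.5 mm / 59 years ≈ 0.161 mm/yr.
For B, 0.161 mm/year × 23 years = 3.7 mm.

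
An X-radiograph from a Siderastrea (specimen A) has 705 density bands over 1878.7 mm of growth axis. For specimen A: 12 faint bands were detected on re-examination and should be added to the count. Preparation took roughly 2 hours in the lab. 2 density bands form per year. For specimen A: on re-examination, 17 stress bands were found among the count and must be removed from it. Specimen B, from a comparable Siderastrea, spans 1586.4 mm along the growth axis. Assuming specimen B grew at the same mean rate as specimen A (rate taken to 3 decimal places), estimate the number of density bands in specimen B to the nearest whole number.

591 density bands

Specimen A: after corrections the count is 705 − 17 + 12 = 700 density bands.
Specimen A: dividing by 2 density bands per year: 700 / 2 = 350 years.
A: Mean rate = 1878.7 mm / 350 years ≈ 5.368 mm per year.
Specimen B: 1586.4 mm / 5.368 mm per year = 295.53 years; at 2 density bands per year that is 295.53 × 2 ≈ 591 density bands.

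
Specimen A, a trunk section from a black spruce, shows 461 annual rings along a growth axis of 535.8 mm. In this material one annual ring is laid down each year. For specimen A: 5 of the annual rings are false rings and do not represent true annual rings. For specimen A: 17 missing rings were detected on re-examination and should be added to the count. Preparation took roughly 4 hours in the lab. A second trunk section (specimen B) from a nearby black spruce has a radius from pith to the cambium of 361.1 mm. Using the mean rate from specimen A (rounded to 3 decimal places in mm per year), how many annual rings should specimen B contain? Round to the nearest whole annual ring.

Specimen A: adjusted count: 461 − 5 + 17 = 473 annual rings.
A: Extension rate ≈ 535.8 / 473 = 1.133 mm/yr.
For B, 361.1 / 1.133 = 318.71 years ≈ 319 annual rings.

319 annual rings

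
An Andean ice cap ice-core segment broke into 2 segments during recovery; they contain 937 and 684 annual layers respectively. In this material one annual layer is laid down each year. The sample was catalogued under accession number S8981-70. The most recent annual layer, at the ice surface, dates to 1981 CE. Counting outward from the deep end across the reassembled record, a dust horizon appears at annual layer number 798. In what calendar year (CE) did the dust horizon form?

Total annual layers = 937 + 684 = 1621.
The dust horizon sits at annual layer 798 from the deep end, so 1621 − 798 = 823 annual layers formed after it.
Counting back 823 years from 1981 CE places the dust horizon in 1981 − 823 = 1158 CE.

1158 CE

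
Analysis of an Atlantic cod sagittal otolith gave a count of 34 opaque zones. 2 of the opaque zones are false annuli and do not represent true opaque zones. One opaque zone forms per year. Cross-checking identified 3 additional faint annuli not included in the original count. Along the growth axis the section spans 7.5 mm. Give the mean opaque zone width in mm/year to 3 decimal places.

True opaque zone count = 34 − 2 + 3 = 35.
Extension rate ≈ 7.5 / 35 = 0.214 mm/year.

0.214 mm/year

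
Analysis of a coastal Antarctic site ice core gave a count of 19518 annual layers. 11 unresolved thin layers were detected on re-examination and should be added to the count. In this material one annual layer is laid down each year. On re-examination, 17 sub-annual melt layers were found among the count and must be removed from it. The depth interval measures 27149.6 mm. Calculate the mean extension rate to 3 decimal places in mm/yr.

True annual layer count = 19518 − 17 + 11 = 19512.
27149.6 mm over 19512 years gives 27149.6 / 19512 ≈ 1.391 mm/yr.

1.391 mm/yr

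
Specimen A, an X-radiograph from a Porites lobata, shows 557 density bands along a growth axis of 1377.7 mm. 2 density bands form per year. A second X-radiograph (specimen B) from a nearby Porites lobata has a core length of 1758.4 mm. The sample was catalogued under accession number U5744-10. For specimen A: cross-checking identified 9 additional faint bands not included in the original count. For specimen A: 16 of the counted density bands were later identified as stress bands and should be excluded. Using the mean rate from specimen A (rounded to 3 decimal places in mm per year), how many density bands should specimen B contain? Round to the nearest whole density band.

702 density bands

Specimen A: true density band count = 557 − 16 + 9 = 550.
Specimen A: with 2 density bands per year, 550 / 2 = 275 years.
A: 1377.7 mm over 275 years gives 1377.7 / 275 ≈ 5.010 mm per year.
Specimen B: 1758.4 mm / 5.010 mm per year = 350.98 years; at 2 density bands per year that is 350.98 × 2 ≈ 702 density bands.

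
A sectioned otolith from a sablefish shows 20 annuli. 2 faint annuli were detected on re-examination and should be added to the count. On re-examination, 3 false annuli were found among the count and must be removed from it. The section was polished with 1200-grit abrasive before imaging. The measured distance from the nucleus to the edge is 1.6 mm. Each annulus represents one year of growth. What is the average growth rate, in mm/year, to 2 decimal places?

Correcting the raw count gives 20 − 3 + 2 = 19 true annuli.
Mean rate = 1.6 mm / 19 years ≈ 0.08 mm/year.

0.08 mm/year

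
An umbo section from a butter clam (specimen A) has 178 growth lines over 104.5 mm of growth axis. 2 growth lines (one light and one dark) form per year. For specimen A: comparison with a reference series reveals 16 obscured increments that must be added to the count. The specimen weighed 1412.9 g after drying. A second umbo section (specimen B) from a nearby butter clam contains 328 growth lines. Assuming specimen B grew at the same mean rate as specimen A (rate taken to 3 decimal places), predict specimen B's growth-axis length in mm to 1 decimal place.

Specimen A: adjusted count: 178 + 16 = 194 growth lines.
Specimen A: dividing by 2 growth lines per year: 194 / 2 = 97 years.
A: 104.5 mm over 97 years gives 104.5 / 97 ≈ 1.077 mm per year.
Specimen B: 328 growth lines at 2 per year is 328 / 2 = 164 years. Length of B = 1.077 × 164 = 176.6 mm.

176.6 mm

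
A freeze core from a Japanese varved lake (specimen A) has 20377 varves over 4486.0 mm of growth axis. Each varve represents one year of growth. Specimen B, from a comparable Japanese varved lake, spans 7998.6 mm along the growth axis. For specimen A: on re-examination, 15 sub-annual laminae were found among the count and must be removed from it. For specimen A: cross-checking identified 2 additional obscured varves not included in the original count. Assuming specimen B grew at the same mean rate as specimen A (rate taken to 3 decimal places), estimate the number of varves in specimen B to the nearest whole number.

36357 varves

Specimen A: true varve count = 20377 − 15 + 2 = 20364.
A: Extension rate ≈ 4486.0 / 20364 = 0.220 mm/year.
Specimen B: 7998.6 mm / 0.220 mm per year = 36357.27 years ≈ 36357 varves.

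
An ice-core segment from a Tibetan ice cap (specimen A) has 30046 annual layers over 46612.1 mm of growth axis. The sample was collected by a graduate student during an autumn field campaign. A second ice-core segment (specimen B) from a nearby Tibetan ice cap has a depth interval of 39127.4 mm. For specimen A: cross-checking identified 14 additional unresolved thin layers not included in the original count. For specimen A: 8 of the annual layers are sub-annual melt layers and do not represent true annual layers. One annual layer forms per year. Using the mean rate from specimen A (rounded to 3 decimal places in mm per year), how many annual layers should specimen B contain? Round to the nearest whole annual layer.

Specimen A: adjusted count: 30046 − 8 + 14 = 30052 annual layers.
A: Extension rate ≈ 46612.1 / 30052 = 1.551 mm/yr.
B spans 39127.4 / 1.551 = 25227.21 years ≈ 25227 annual layers.

25227 annual layers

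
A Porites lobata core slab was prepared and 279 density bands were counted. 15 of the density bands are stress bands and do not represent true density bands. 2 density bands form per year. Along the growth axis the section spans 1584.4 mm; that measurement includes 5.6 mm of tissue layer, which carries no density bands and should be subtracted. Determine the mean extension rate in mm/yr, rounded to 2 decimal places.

11.96 mm/yr

After corrections the count is 279 − 15 = 264 density bands.
264 density bands at 2 per year is 264 / 2 = 132 years.
The growth record spans 1584.4 − 5.6 = 1578.8 mm.
Mean rate = 1578.8 mm / 132 years ≈ 11.96 mm/yr.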